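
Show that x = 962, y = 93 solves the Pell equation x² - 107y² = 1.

Compute x² = 962² = 925444
Compute 107y² = 107·93² = 107·8649 = 925443
x² - 107y² = 925444 - 925443 = 1
Since this equals 1, (962, 93) is a solution.

Yes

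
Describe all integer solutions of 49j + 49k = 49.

Step 1: Compute gcd(49, 49) = 49.
Since 49 divides 49, solutions exist.

Step 2: Find a particular solution using extended Euclidean algorithm.
We get j₀ = 0, k₀ = 1.
Check: 49*0 + 49*1 = 49 = 49 ✓

Step 3: Write the general solution.
j = 0 + (49/49)t = 0 + 1t
k = 1 - (49/49)t = 1 - 1t
for any integer t.

j = 0 + 1t, k = 1 - 1t for integer t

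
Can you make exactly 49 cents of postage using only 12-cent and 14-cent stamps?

We need non-negative x, y with 12x + 14y = 49.
gcd(12, 14) = 2, and 2 does not divide 49.
No integer solutions exist, so certainly no non-negative ones.

No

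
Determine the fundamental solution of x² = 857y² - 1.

We need x² = 857y² - 1. Try successive y:
y = 1: x² = 857·1² - 1 = 856, not a perfect square
y = 2: x² = 857·2² - 1 = 3427, not a perfect square
y = 3: x² = 857·3² - 1 = 7712, not a perfect square
...
y = 277325: x² = 857·277325² - 1 = 65911146370624 = 8118568² ✓
Check: 8118568² - 857·277325² = 65911146370624 - 65911146370625 = -1 ✓

x = 8118568, y = 277325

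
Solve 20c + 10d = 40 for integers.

Step 1: Check solvability.
gcd(20, 10) = 10
Since 10 divides 40, solutions exist.

Step 2: Apply extended Euclidean algorithm to find gcd.
We find integers such that 20*x0 + 10*y0 = 10

Step 3: Scale the particular solution.
Multiply by 40/10 = 4:
c = 0, d = 4

Step 4: Verify.
20*(0) + 10*(4) = 40 = 40 ✓

c = 0, d = 4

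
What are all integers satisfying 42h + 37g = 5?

Step 1: Compute gcd(42, 37) = 1.
Since 1 divides 5, solutions exist.

Step 2: Find a particular solution using extended Euclidean algorithm.
We get h₀ = 75, g₀ = -85.
Check: 42*75 + 37*-85 = 5 = 5 ✓

Step 3: Write the general solution.
h = 75 + (37/1)t = 75 + 37t
g = -85 - (42/1)t = -85 - 42t
for any integer t.

h = 75 + 37t, g = -85 - 42t for integer t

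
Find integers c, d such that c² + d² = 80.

We need to find integers c, d > 0 such that c² + d² = 80.
Trying c = 4: d² = 80 - 4² = 80 - 16 = 64
d = 8
Check: 4² + 8² = 16 + 64 = 80 ✓

80 = 4² + 8²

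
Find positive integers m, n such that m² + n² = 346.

Search for m with 346 - m² a perfect square.
m = 11: 346 - 11² = 346 - 121 = 225 = 15² ✓
So m = 11, n = 15.

m = 11, n = 15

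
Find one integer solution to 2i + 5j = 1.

Step 1: Check solvability.
gcd(2, 5) = 1
Since 1 divides 1, solutions exist.

Step 2: Apply extended Euclidean algorithm to find gcd.
We find integers such that 2*x0 + 5*y0 = 1

Step 3: Scale the particular solution.
Multiply by 1/1 = 1:
i = -2, j = 1

Step 4: Verify.
2*(-2) + 5*(1) = 1 = 1 ✓

i = -2, j = 1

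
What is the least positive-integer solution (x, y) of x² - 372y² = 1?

We seek the smallest positive integers (x, y) with x² - 372y² = 1, i.e., x² = 372y² + 1.
Try successive y values:
y = 1: x² = 372·1² + 1 = 373, not a perfect square
y = 2: x² = 372·2² + 1 = 1489, not a perfect square
y = 3: x² = 372·3² + 1 = 3349, not a perfect square
... continuing the search (or via continued fractions) ...
y = 630: x² = 372·630² + 1 = 147646801, x = 12151 ✓

Verify: 12151² - 372·630² = 147646801 - 147646800 = 1 ✓

x = 12151, y = 630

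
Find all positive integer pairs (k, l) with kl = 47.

The positive divisors of 47 are: 1, 47.
Each divisor d gives the pair (d, 47/d):
(1, 47), (47, 1)

(1, 47), (47, 1)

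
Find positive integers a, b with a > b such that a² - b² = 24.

Factor: a² - b² = (a+b)(a-b) = 24.
We need two factors of 24 with the same parity.
Use a+b = 12 and a-b = 2 (product 12·2 = 24).
Adding: 2a = 14, so a = 7.
Subtracting: 2b = 10, so b = 5.
Check: 7² - 5² = 49 - 25 = 24 ✓

a = 7, b = 5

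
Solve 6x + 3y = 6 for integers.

Step 1: Check solvability.
gcd(6, 3) = 3
Since 3 divides 6, solutions exist.

Step 2: Apply extended Euclidean algorithm to find gcd.
We find integers such that 6*x0 + 3*y0 = 3

Step 3: Scale the particular solution.
Multiply by 6/3 = 2:
x = 0, y = 2

Step 4: Verify.
6*(0) + 3*(2) = 6 = 6 ✓

x = 0, y = 2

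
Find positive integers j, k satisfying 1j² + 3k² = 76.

Try small values of j and check whether (76 - 1j²)/3 is a perfect square.
j = 1: 1·1² = 1, so 3k² = 76 - 1 = 75, giving k² = 25, k = 5.
Check: 1·1² + 3·5² = 1 + 75 = 76 ✓

j = 1, k = 5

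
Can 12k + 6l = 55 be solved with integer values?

Step 1: Compute gcd(12, 6).
gcd(12, 6) = 6

Step 2: Check divisibility.
Does 6 divide 55? 55 = 6 x 9 + 1, so no.

By the theorem on linear Diophantine equations, 12k + 6l = 55 has integer solutions if and only if gcd(12, 6) divides 55. Since 6 does not divide 55, no solutions exist.

No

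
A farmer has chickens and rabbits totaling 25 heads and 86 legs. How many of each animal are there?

Let c = chickens, r = rabbits.
Heads: c + r = 25
Legs: 2c + 4r = 86
From the first equation, c = 25 - r. Substitute:
2(25 - r) + 4r = 86
50 + 2r = 86
r = (86 - 50)/2 = 18
c = 25 - 18 = 7

Chickens: 7, Rabbits: 18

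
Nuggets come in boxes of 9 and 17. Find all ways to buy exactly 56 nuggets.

We need non-negative integers (x, y) with 9x + 17y = 56.
For each x in 0..6, check if 56 - 9x is a non-negative multiple of 17.
No x yields an integer y ≥ 0.

No solution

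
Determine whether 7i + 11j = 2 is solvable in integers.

Step 1: Compute gcd(7, 11).
gcd(7, 11) = 1

Step 2: Check divisibility.
Does 1 divide 2? 2 = 1 x 2, so yes.

By the theorem on linear Diophantine equations, 7i + 11j = 2 has integer solutions if and only if gcd(7, 11) divides 2. Since 1 | 2, solutions exist.

Yes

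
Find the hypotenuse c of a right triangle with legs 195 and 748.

c² = a² + b² = 195² + 748² = 38025 + 559504 = 597529
c = 773

773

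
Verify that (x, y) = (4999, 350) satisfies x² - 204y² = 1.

Compute x² = 4999² = 24990001
Compute 204y² = 204·350² = 204·122500 = 24990000
x² - 204y² = 24990001 - 24990000 = 1
Since this equals 1, (4999, 350) is a solution.

Yes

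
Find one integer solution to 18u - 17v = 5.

Step 1: Check solvability.
gcd(18, 17) = 1
Since 1 divides 5, solutions exist.

Step 2: Apply extended Euclidean algorithm to find gcd.
We find integers such that 18*x0 + 17*y0 = 1

Step 3: Scale the particular solution.
Multiply by 5/1 = 5:
u = 5, v = 5

Step 4: Verify.
18*(5) - 17*(5) = 5 = 5 ✓

u = 5, v = 5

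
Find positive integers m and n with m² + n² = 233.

We need to find integers m, n > 0 such that m² + n² = 233.
Trying m = 8: n² = 233 - 8² = 233 - 64 = 169
n = 13
Check: 8² + 13² = 64 + 169 = 233 ✓

233 = 8² + 13²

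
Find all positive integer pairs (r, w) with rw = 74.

The positive divisors of 74 are: 1, 2, 37, 74.
Each divisor d gives the pair (d, 74/d):
(1, 74), (2, 37), (37, 2), (74, 1)

(1, 74), (2, 37), (37, 2), (74, 1)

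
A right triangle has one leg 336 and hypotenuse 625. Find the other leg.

a² = c² - b² = 390625 - 112896 = 277729
a = 527

527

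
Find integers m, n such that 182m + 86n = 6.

Step 1: Check solvability.
gcd(182, 86) = 2
Since 2 divides 6, solutions exist.

Step 2: Apply extended Euclidean algorithm to find gcd.
We find integers such that 182*x0 + 86*y0 = 2

Step 3: Scale the particular solution.
Multiply by 6/2 = 3:
m = -51, n = 108

Step 4: Verify.
182*(-51) + 86*(108) = 6 = 6 ✓

m = -51, n = 108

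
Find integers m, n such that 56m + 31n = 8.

Step 1: Check solvability.
gcd(56, 31) = 1
Since 1 divides 8, solutions exist.

Step 2: Apply extended Euclidean algorithm to find gcd.
We find integers such that 56*x0 + 31*y0 = 1

Step 3: Scale the particular solution.
Multiply by 8/1 = 8:
m = 40, n = -72

Step 4: Verify.
56*(40) + 31*(-72) = 8 = 8 ✓

m = 40, n = -72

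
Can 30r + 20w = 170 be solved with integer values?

Step 1: Compute gcd(30, 20).
gcd(30, 20) = 10

Step 2: Check divisibility.
Does 10 divide 170? 170 = 10 x 17, so yes.

By the theorem on linear Diophantine equations, 30r + 20w = 170 has integer solutions if and only if gcd(30, 20) divides 170. Since 10 | 170, solutions exist.

Yes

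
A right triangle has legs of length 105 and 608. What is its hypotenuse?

c² = a² + b² = 105² + 608² = 11025 + 369664 = 380689
c = 617

617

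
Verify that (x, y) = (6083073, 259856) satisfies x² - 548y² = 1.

Compute x² = 6083073² = 37003777123329
Compute 548y² = 548·259856² = 548·67525140736 = 37003777123328
x² - 548y² = 37003777123329 - 37003777123328 = 1
Since this equals 1, (6083073, 259856) is a solution.

Yes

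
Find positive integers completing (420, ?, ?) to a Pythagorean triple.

We need the other leg and hypotenuse such that 420² + x² = c².
Take x = 341, c = 541: 420² + 341² = 176400 + 116281 = 292681 = 541² ✓
Triple: (341, 420, 541)

(341, 420, 541)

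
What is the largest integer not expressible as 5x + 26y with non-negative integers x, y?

For two coprime denominations a and b, the Frobenius number (largest value not representable as a non-negative combination) is ab - a - b.
Here gcd(5, 26) = 1, so they are coprime.
F(5, 26) = 5·26 - 5 - 26 = 130 - 31 = 99

99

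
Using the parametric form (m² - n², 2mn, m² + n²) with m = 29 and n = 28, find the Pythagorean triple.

a = m² - n² = 29² - 28² = 841 - 784 = 57
b = 2mn = 2·29·28 = 1624
c = m² + n² = 841 + 784 = 1625
Verify: 57² + 1624² = 3249 + 2637376 = 2640625 = 1625² ✓

(57, 1624, 1625)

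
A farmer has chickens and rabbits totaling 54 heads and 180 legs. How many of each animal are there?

Let c = chickens, r = rabbits.
Heads: c + r = 54
Legs: 2c + 4r = 180
From the first equation, c = 54 - r. Substitute:
2(54 - r) + 4r = 180
108 + 2r = 180
r = (180 - 108)/2 = 36
c = 54 - 36 = 18

Chickens: 18, Rabbits: 36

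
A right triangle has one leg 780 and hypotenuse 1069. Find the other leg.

a² = c² - b² = 1142761 - 608400 = 534361
a = 731

731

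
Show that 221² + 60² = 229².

Compute a² + b²:
221² + 60² = 48841 + 3600 = 52441
Compute c²:
229² = 52441
Since 52441 = 52441, it is a Pythagorean triple.

Yes, it is a Pythagorean triple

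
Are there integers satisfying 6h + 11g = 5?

Step 1: Compute gcd(6, 11).
gcd(6, 11) = 1

Step 2: Check divisibility.
Does 1 divide 5? 5 = 1 x 5, so yes.

By the theorem on linear Diophantine equations, 6h + 11g = 5 has integer solutions if and only if gcd(6, 11) divides 5. Since 1 | 5, solutions exist.

Yes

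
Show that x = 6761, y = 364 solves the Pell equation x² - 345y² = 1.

Compute x² = 6761² = 45711121
Compute 345y² = 345·364² = 345·132496 = 45711120
x² - 345y² = 45711121 - 45711120 = 1
Since this equals 1, (6761, 364) is a solution.

Yes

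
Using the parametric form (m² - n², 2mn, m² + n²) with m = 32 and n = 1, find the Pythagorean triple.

a = m² - n² = 1024 - 1 = 1023
b = 2mn = 2·32·1 = 64
c = m² + n² = 1024 + 1 = 1025
Verify: 1023² + 64² = 1046529 + 4096 = 1050625 = 1025² ✓

(1023, 64, 1025)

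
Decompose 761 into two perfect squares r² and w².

We need to find integers r, w > 0 such that r² + w² = 761.
Trying r = 19: w² = 761 - 19² = 761 - 361 = 400
w = 20
Check: 19² + 20² = 361 + 400 = 761 ✓

761 = 19² + 20²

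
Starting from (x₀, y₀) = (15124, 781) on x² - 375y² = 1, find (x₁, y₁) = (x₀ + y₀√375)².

Solutions to x² - Dy² = 1 are generated by powers of (x₀ + y₀√D).
The next solution satisfies x₁ + y₁√375 = (x₀ + y₀√375)², giving:
x₁ = x₀² + 375y₀² = 15124² + 375·781² = 228735376 + 228735375 = 457470751
y₁ = 2x₀y₀ = 2·15124·781 = 23623688

Verify: 457470751² - 375·23623688² = 209279488020504001 - 209279488020504000 = 1 ✓

x = 457470751, y = 23623688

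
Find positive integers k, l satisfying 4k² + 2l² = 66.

Try small values of k and check whether (66 - 4k²)/2 is a perfect square.
k = 2: 4·2² = 16, so 2l² = 66 - 16 = 50, giving l² = 25, l = 5.
Check: 4·2² + 2·5² = 16 + 50 = 66 ✓

k = 2, l = 5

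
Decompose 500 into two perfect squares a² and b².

We need to find integers a, b > 0 such that a² + b² = 500.
Trying a = 4: b² = 500 - 4² = 500 - 16 = 484
b = 22
Check: 4² + 22² = 16 + 484 = 500 ✓

500 = 4² + 22²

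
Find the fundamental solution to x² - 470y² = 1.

We seek the smallest positive integers (x, y) with x² - 470y² = 1, i.e., x² = 470y² + 1.
Try successive y values:
y = 1: x² = 470·1² + 1 = 471, not a perfect square
y = 2: x² = 470·2² + 1 = 1881, not a perfect square
y = 3: x² = 470·3² + 1 = 4231, not a perfect square
... continuing the search (or via continued fractions) ...
y = 78: x² = 470·78² + 1 = 2859481, x = 1691 ✓

Verify: 1691² - 470·78² = 2859481 - 2859480 = 1 ✓

x = 1691, y = 78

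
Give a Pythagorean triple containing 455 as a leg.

We need the other leg and hypotenuse such that 455² + x² = c².
Take x = 300, c = 545: 455² + 300² = 207025 + 90000 = 297025 = 545² ✓
Triple: (455, 300, 545)

(455, 300, 545)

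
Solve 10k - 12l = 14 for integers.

Step 1: Check solvability.
gcd(10, 12) = 2
Since 2 divides 14, solutions exist.

Step 2: Apply extended Euclidean algorithm to find gcd.
We find integers such that 10*x0 + 12*y0 = 2

Step 3: Scale the particular solution.
Multiply by 14/2 = 7:
k = -7, l = -7

Step 4: Verify.
10*(-7) - 12*(-7) = 14 = 14 ✓

k = -7, l = -7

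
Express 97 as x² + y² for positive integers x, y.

We need to find integers x, y > 0 such that x² + y² = 97.
Trying x = 4: y² = 97 - 4² = 97 - 16 = 81
y = 9
Check: 4² + 9² = 16 + 81 = 97 ✓

97 = 4² + 9²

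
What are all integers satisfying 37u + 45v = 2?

Step 1: Compute gcd(37, 45) = 1.
Since 1 divides 2, solutions exist.

Step 2: Find a particular solution using extended Euclidean algorithm.
We get u₀ = -34, v₀ = 28.
Check: 37*-34 + 45*28 = 2 = 2 ✓

Step 3: Write the general solution.
u = -34 + (45/1)t = -34 + 45t
v = 28 - (37/1)t = 28 - 37t
for any integer t.

u = -34 + 45t, v = 28 - 37t for integer t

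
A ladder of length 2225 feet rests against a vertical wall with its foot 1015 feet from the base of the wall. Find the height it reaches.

The ladder, wall, and ground form a right triangle with hypotenuse 2225 and one leg 1015.
By the Pythagorean theorem: h² = 2225² - 1015² = 4950625 - 1030225 = 3920400
h = √3920400 = 1980 feet

1980 feet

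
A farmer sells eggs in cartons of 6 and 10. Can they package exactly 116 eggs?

We need non-negative a, b with 6a + 10b = 116.
gcd(6, 10) = 2 divides 116.
Try a = 1: 10b = 116 - 6 = 110, so b = 11.
One way: 1 cartons of 6 and 11 cartons of 10.

Yes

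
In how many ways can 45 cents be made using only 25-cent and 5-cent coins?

We need non-negative integers (x, y) with 25x + 5y = 45.
For each x from 0 to 1, check if (45 - 25x) is a non-negative multiple of 5.
Solutions (x, y): (0,9), (1,4)
Count: 2

2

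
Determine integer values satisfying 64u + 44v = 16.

Step 1: Check solvability.
gcd(64, 44) = 4
Since 4 divides 16, solutions exist.

Step 2: Apply extended Euclidean algorithm to find gcd.
We find integers such that 64*x0 + 44*y0 = 4

Step 3: Scale the particular solution.
Multiply by 16/4 = 4:
u = -8, v = 12

Step 4: Verify.
64*(-8) + 44*(12) = 16 = 16 ✓

u = -8, v = 12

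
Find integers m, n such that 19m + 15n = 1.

Step 1: Check solvability.
gcd(19, 15) = 1
Since 1 divides 1, solutions exist.

Step 2: Apply extended Euclidean algorithm to find gcd.
We find integers such that 19*x0 + 15*y0 = 1

Step 3: Scale the particular solution.
Multiply by 1/1 = 1:
m = 4, n = -5

Step 4: Verify.
19*(4) + 15*(-5) = 1 = 1 ✓

m = 4, n = -5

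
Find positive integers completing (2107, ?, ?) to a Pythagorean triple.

We need the other leg and hypotenuse such that 2107² + x² = c².
Take x = 6300, c = 6643: 2107² + 6300² = 4439449 + 39690000 = 44129449 = 6643² ✓
Triple: (2107, 6300, 6643)

(2107, 6300, 6643)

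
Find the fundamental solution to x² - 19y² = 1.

We seek the smallest positive integers (x, y) with x² - 19y² = 1, i.e., x² = 19y² + 1.
Try successive y values:
y = 1: x² = 19·1² + 1 = 20, not a perfect square
y = 2: x² = 19·2² + 1 = 77, not a perfect square
y = 3: x² = 19·3² + 1 = 172, not a perfect square
... continuing the search (or via continued fractions) ...
y = 39: x² = 19·39² + 1 = 28900, x = 170 ✓

Verify: 170² - 19·39² = 28900 - 28899 = 1 ✓

x = 170, y = 39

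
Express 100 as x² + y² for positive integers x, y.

We need to find integers x, y > 0 such that x² + y² = 100.
Trying x = 6: y² = 100 - 6² = 100 - 36 = 64
y = 8
Check: 6² + 8² = 36 + 64 = 100 ✓

100 = 6² + 8²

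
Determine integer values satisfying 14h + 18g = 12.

Step 1: Check solvability.
gcd(14, 18) = 2
Since 2 divides 12, solutions exist.

Step 2: Apply extended Euclidean algorithm to find gcd.
We find integers such that 14*x0 + 18*y0 = 2

Step 3: Scale the particular solution.
Multiply by 12/2 = 6:
h = 24, g = -18

Step 4: Verify.
14*(24) + 18*(-18) = 12 = 12 ✓

h = 24, g = -18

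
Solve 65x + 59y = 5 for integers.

Step 1: Check solvability.
gcd(65, 59) = 1
Since 1 divides 5, solutions exist.

Step 2: Apply extended Euclidean algorithm to find gcd.
We find integers such that 65*x0 + 59*y0 = 1

Step 3: Scale the particular solution.
Multiply by 5/1 = 5:
x = 50, y = -55

Step 4: Verify.
65*(50) + 59*(-55) = 5 = 5 ✓

x = 50, y = -55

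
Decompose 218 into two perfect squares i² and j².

We need to find integers i, j > 0 such that i² + j² = 218.
Trying i = 7: j² = 218 - 7² = 218 - 49 = 169
j = 13
Check: 7² + 13² = 49 + 169 = 218 ✓

218 = 7² + 13²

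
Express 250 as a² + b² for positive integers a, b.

We need to find integers a, b > 0 such that a² + b² = 250.
Trying a = 5: b² = 250 - 5² = 250 - 25 = 225
b = 15
Check: 5² + 15² = 25 + 225 = 250 ✓

250 = 5² + 15²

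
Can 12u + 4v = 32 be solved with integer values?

Step 1: Compute gcd(12, 4).
gcd(12, 4) = 4

Step 2: Check divisibility.
Does 4 divide 32? 32 = 4 x 8, so yes.

By the theorem on linear Diophantine equations, 12u + 4v = 32 has integer solutions if and only if gcd(12, 4) divides 32. Since 4 | 32, solutions exist.

Yes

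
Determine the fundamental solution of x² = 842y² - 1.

We need x² = 842y² - 1. Try successive y:
y = 1: x² = 842·1² - 1 = 841 = 29² ✓
Check: 29² - 842·1² = 841 - 842 = -1 ✓

x = 29, y = 1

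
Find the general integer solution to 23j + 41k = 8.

Step 1: Compute gcd(23, 41) = 1.
Since 1 divides 8, solutions exist.

Step 2: Find a particular solution using extended Euclidean algorithm.
We get j₀ = -128, k₀ = 72.
Check: 23*-128 + 41*72 = 8 = 8 ✓

Step 3: Write the general solution.
j = -128 + (41/1)t = -128 + 41t
k = 72 - (23/1)t = 72 - 23t
for any integer t.

j = -128 + 41t, k = 72 - 23t for integer t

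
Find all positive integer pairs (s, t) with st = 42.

The positive divisors of 42 are: 1, 2, 3, 6, 7, 14, 21, 42.
Each divisor d gives the pair (d, 42/d):
(1, 42), (2, 21), (3, 14), (6, 7), (7, 6), (14, 3), (21, 2), (42, 1)

(1, 42), (2, 21), (3, 14), (6, 7), (7, 6), (14, 3), (21, 2), (42, 1)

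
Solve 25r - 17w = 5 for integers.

Step 1: Check solvability.
gcd(25, 17) = 1
Since 1 divides 5, solutions exist.

Step 2: Apply extended Euclidean algorithm to find gcd.
We find integers such that 25*x0 + 17*y0 = 1

Step 3: Scale the particular solution.
Multiply by 5/1 = 5:
r = -10, w = -15

Step 4: Verify.
25*(-10) - 17*(-15) = 5 = 5 ✓

r = -10, w = -15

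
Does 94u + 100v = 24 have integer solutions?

Step 1: Compute gcd(94, 100).
gcd(94, 100) = 2

Step 2: Check divisibility.
Does 2 divide 24? 24 = 2 x 12, so yes.

By the theorem on linear Diophantine equations, 94u + 100v = 24 has integer solutions if and only if gcd(94, 100) divides 24. Since 2 | 24, solutions exist.

Yes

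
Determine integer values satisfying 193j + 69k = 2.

Step 1: Check solvability.
gcd(193, 69) = 1
Since 1 divides 2, solutions exist.

Step 2: Apply extended Euclidean algorithm to find gcd.
We find integers such that 193*x0 + 69*y0 = 1

Step 3: Scale the particular solution.
Multiply by 2/1 = 2:
j = -10, k = 28

Step 4: Verify.
193*(-10) + 69*(28) = 2 = 2 ✓

j = -10, k = 28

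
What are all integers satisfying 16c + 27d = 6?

Step 1: Compute gcd(16, 27) = 1.
Since 1 divides 6, solutions exist.

Step 2: Find a particular solution using extended Euclidean algorithm.
We get c₀ = -30, d₀ = 18.
Check: 16*-30 + 27*18 = 6 = 6 ✓

Step 3: Write the general solution.
c = -30 + (27/1)t = -30 + 27t
d = 18 - (16/1)t = 18 - 16t
for any integer t.

c = -30 + 27t, d = 18 - 16t for integer t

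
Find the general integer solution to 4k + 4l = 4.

Step 1: Compute gcd(4, 4) = 4.
Since 4 divides 4, solutions exist.

Step 2: Find a particular solution using extended Euclidean algorithm.
We get k₀ = 0, l₀ = 1.
Check: 4*0 + 4*1 = 4 = 4 ✓

Step 3: Write the general solution.
k = 0 + (4/4)t = 0 + 1t
l = 1 - (4/4)t = 1 - 1t
for any integer t.

k = 0 + 1t, l = 1 - 1t for integer t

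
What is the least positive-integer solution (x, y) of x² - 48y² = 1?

We seek the smallest positive integers (x, y) with x² - 48y² = 1, i.e., x² = 48y² + 1.
Try successive y values:
y = 1: x² = 48·1² + 1 = 49, x = 7 ✓

Verify: 7² - 48·1² = 49 - 48 = 1 ✓

x = 7, y = 1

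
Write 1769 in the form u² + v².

We need to find integers u, v > 0 such that u² + v² = 1769.
Trying u = 13: v² = 1769 - 13² = 1769 - 169 = 1600
v = 40
Check: 13² + 40² = 169 + 1600 = 1769 ✓

1769 = 13² + 40²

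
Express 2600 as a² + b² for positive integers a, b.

We need to find integers a, b > 0 such that a² + b² = 2600.
Trying a = 10: b² = 2600 - 10² = 2600 - 100 = 2500
b = 50
Check: 10² + 50² = 100 + 2500 = 2600 ✓

2600 = 10² + 50²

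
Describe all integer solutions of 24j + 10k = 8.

Step 1: Compute gcd(24, 10) = 2.
Since 2 divides 8, solutions exist.

Step 2: Find a particular solution using extended Euclidean algorithm.
We get j₀ = -8, k₀ = 20.
Check: 24*-8 + 10*20 = 8 = 8 ✓

Step 3: Write the general solution.
j = -8 + (10/2)t = -8 + 5t
k = 20 - (24/2)t = 20 - 12t
for any integer t.

j = -8 + 5t, k = 20 - 12t for integer t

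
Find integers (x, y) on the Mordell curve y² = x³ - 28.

Try small integer x values and check whether x³ - 28 is a perfect square.
x = 4: x³ - 28 = 4³ - 28 = 64 - 28 = 36
Is 36 a perfect square? 6² = 36 ✓
So (x, y) = (4, 6) is a solution.

x = 4, y = 6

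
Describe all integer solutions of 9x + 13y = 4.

Step 1: Compute gcd(9, 13) = 1.
Since 1 divides 4, solutions exist.

Step 2: Find a particular solution using extended Euclidean algorithm.
We get x₀ = 12, y₀ = -8.
Check: 9*12 + 13*-8 = 4 = 4 ✓

Step 3: Write the general solution.
x = 12 + (13/1)t = 12 + 13t
y = -8 - (9/1)t = -8 - 9t
for any integer t.

x = 12 + 13t, y = -8 - 9t for integer t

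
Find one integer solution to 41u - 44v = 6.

Step 1: Check solvability.
gcd(41, 44) = 1
Since 1 divides 6, solutions exist.

Step 2: Apply extended Euclidean algorithm to find gcd.
We find integers such that 41*x0 + 44*y0 = 1

Step 3: Scale the particular solution.
Multiply by 6/1 = 6:
u = -90, v = -84

Step 4: Verify.
41*(-90) - 44*(-84) = 6 = 6 ✓

u = -90, v = -84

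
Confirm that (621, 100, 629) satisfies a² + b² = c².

Compute a² + b² = 621² + 100² = 385641 + 10000 = 395641
Compute c² = 629² = 395641
Since 395641 = 395641, confirmed.

Yes, it is a Pythagorean triple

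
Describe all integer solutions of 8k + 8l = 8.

Step 1: Compute gcd(8, 8) = 8.
Since 8 divides 8, solutions exist.

Step 2: Find a particular solution using extended Euclidean algorithm.
We get k₀ = 0, l₀ = 1.
Check: 8*0 + 8*1 = 8 = 8 ✓

Step 3: Write the general solution.
k = 0 + (8/8)t = 0 + 1t
l = 1 - (8/8)t = 1 - 1t
for any integer t.

k = 0 + 1t, l = 1 - 1t for integer t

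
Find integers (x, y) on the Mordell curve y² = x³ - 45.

Try small integer x values and check whether x³ - 45 is a perfect square.
x = 21: x³ - 45 = 21³ - 45 = 9261 - 45 = 9216
Is 9216 a perfect square? 96² = 9216 ✓
So (x, y) = (21, -96) is a solution.

x = 21, y = -96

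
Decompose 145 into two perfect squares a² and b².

We need to find integers a, b > 0 such that a² + b² = 145.
Trying a = 1: b² = 145 - 1² = 145 - 1 = 144
b = 12
Check: 1² + 12² = 1 + 144 = 145 ✓

145 = 1² + 12²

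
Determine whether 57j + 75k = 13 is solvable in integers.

Step 1: Compute gcd(57, 75).
gcd(57, 75) = 3

Step 2: Check divisibility.
Does 3 divide 13? 13 = 3 x 4 + 1, so no.

By the theorem on linear Diophantine equations, 57j + 75k = 13 has integer solutions if and only if gcd(57, 75) divides 13. Since 3 does not divide 13, no solutions exist.

No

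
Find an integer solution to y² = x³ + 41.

Try small integer x values and check whether x³ + 41 is a perfect square.
x = 2: x³ + 41 = 2³ + 41 = 8 + 41 = 49
Is 49 a perfect square? 7² = 49 ✓
So (x, y) = (2, -7) is a solution.

x = 2, y = -7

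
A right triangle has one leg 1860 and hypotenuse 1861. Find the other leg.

a² = c² - b² = 3463321 - 3459600 = 3721
a = 61

61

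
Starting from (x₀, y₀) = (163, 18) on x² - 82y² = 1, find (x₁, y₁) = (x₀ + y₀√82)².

Solutions to x² - Dy² = 1 are generated by powers of (x₀ + y₀√D).
The next solution satisfies x₁ + y₁√82 = (x₀ + y₀√82)², giving:
x₁ = x₀² + 82y₀² = 163² + 82·18² = 26569 + 26568 = 53137
y₁ = 2x₀y₀ = 2·163·18 = 5868

Verify: 53137² - 82·5868² = 2823540769 - 2823540768 = 1 ✓

x = 53137, y = 5868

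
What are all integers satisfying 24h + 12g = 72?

Step 1: Compute gcd(24, 12) = 12.
Since 12 divides 72, solutions exist.

Step 2: Find a particular solution using extended Euclidean algorithm.
We get h₀ = 0, g₀ = 6.
Check: 24*0 + 12*6 = 72 = 72 ✓

Step 3: Write the general solution.
h = 0 + (12/12)t = 0 + 1t
g = 6 - (24/12)t = 6 - 2t
for any integer t.

h = 0 + 1t, g = 6 - 2t for integer t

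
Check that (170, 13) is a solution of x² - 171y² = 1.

Compute x² = 170² = 28900
Compute 171y² = 171·13² = 171·169 = 28899
x² - 171y² = 28900 - 28899 = 1
Since this equals 1, (170, 13) is a solution.

Yes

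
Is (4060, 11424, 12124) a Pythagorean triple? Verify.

Compute a² + b² = 4060² + 11424² = 16483600 + 130507776 = 146991376
Compute c² = 12124² = 146991376
Since 146991376 = 146991376, confirmed.

Yes, it is a Pythagorean triple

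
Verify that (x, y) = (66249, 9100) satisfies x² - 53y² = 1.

Compute x² = 66249² = 4388930001
Compute 53y² = 53·9100² = 53·82810000 = 4388930000
x² - 53y² = 4388930001 - 4388930000 = 1
Since this equals 1, (66249, 9100) is a solution.

Yes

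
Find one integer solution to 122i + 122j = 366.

Step 1: Check solvability.
gcd(122, 122) = 122
Since 122 divides 366, solutions exist.

Step 2: Apply extended Euclidean algorithm to find gcd.
We find integers such that 122*x0 + 122*y0 = 122

Step 3: Scale the particular solution.
Multiply by 366/122 = 3:
i = 0, j = 3

Step 4: Verify.
122*(0) + 122*(3) = 366 = 366 ✓

i = 0, j = 3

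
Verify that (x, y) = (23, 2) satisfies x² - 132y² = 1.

Compute x² = 23² = 529
Compute 132y² = 132·2² = 132·4 = 528
x² - 132y² = 529 - 528 = 1
Since this equals 1, (23, 2) is a solution.

Yes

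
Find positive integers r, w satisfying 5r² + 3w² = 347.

Try small values of r and check whether (347 - 5r²)/3 is a perfect square.
r = 8: 5·8² = 320, so 3w² = 347 - 320 = 27, giving w² = 9, w = 3.
Check: 5·8² + 3·3² = 320 + 27 = 347 ✓

r = 8, w = 3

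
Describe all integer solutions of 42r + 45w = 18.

Step 1: Compute gcd(42, 45) = 3.
Since 3 divides 18, solutions exist.

Step 2: Find a particular solution using extended Euclidean algorithm.
We get r₀ = -6, w₀ = 6.
Check: 42*-6 + 45*6 = 18 = 18 ✓

Step 3: Write the general solution.
r = -6 + (45/3)t = -6 + 15t
w = 6 - (42/3)t = 6 - 14t
for any integer t.

r = -6 + 15t, w = 6 - 14t for integer t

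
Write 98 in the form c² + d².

We need to find integers c, d > 0 such that c² + d² = 98.
Trying c = 7: d² = 98 - 7² = 98 - 49 = 49
d = 7
Check: 7² + 7² = 49 + 49 = 98 ✓

98 = 7² + 7²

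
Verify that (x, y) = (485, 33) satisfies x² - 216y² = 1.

Compute x² = 485² = 235225
Compute 216y² = 216·33² = 216·1089 = 235224
x² - 216y² = 235225 - 235224 = 1
Since this equals 1, (485, 33) is a solution.

Yes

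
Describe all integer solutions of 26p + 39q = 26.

Step 1: Compute gcd(26, 39) = 13.
Since 13 divides 26, solutions exist.

Step 2: Find a particular solution using extended Euclidean algorithm.
We get p₀ = -2, q₀ = 2.
Check: 26*-2 + 39*2 = 26 = 26 ✓

Step 3: Write the general solution.
p = -2 + (39/13)t = -2 + 3t
q = 2 - (26/13)t = 2 - 2t
for any integer t.

p = -2 + 3t, q = 2 - 2t for integer t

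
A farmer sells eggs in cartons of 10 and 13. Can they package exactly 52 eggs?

We need non-negative a, b with 10a + 13b = 52.
gcd(10, 13) = 1 divides 52.
Try a = 0: 13b = 52 - 0 = 52, so b = 4.
One way: 0 cartons of 10 and 4 cartons of 13.

Yes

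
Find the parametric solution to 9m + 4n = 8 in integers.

Step 1: Compute gcd(9, 4) = 1.
Since 1 divides 8, solutions exist.

Step 2: Find a particular solution using extended Euclidean algorithm.
We get m₀ = 8, n₀ = -16.
Check: 9*8 + 4*-16 = 8 = 8 ✓

Step 3: Write the general solution.
m = 8 + (4/1)t = 8 + 4t
n = -16 - (9/1)t = -16 - 9t
for any integer t.

m = 8 + 4t, n = -16 - 9t for integer t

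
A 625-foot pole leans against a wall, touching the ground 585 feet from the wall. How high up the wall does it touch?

The ladder, wall, and ground form a right triangle with hypotenuse 625 and one leg 585.
By the Pythagorean theorem: h² = 625² - 585² = 390625 - 342225 = 48400
h = √48400 = 220 feet

220 feet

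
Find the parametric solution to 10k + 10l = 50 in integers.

Step 1: Compute gcd(10, 10) = 10.
Since 10 divides 50, solutions exist.

Step 2: Find a particular solution using extended Euclidean algorithm.
We get k₀ = 0, l₀ = 5.
Check: 10*0 + 10*5 = 50 = 50 ✓

Step 3: Write the general solution.
k = 0 + (10/10)t = 0 + 1t
l = 5 - (10/10)t = 5 - 1t
for any integer t.

k = 0 + 1t, l = 5 - 1t for integer t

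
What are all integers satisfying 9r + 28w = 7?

Step 1: Compute gcd(9, 28) = 1.
Since 1 divides 7, solutions exist.

Step 2: Find a particular solution using extended Euclidean algorithm.
We get r₀ = -21, w₀ = 7.
Check: 9*-21 + 28*7 = 7 = 7 ✓

Step 3: Write the general solution.
r = -21 + (28/1)t = -21 + 28t
w = 7 - (9/1)t = 7 - 9t
for any integer t.

r = -21 + 28t, w = 7 - 9t for integer t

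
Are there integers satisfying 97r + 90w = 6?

Step 1: Compute gcd(97, 90).
gcd(97, 90) = 1

Step 2: Check divisibility.
Does 1 divide 6? 6 = 1 x 6, so yes.

By the theorem on linear Diophantine equations, 97r + 90w = 6 has integer solutions if and only if gcd(97, 90) divides 6. Since 1 | 6, solutions exist.

Yes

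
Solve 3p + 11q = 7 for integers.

Step 1: Check solvability.
gcd(3, 11) = 1
Since 1 divides 7, solutions exist.

Step 2: Apply extended Euclidean algorithm to find gcd.
We find integers such that 3*x0 + 11*y0 = 1

Step 3: Scale the particular solution.
Multiply by 7/1 = 7:
p = 28, q = -7

Step 4: Verify.
3*(28) + 11*(-7) = 7 = 7 ✓

p = 28, q = -7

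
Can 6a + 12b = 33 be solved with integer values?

Step 1: Compute gcd(6, 12).
gcd(6, 12) = 6

Step 2: Check divisibility.
Does 6 divide 33? 33 = 6 x 5 + 3, so no.

By the theorem on linear Diophantine equations, 6a + 12b = 33 has integer solutions if and only if gcd(6, 12) divides 33. Since 6 does not divide 33, no solutions exist.

No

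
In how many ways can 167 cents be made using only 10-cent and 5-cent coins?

We need non-negative integers (x, y) with 10x + 5y = 167.
For each x from 0 to 16, check if (167 - 10x) is a non-negative multiple of 5.
Solutions (x, y): none
Count: 0

0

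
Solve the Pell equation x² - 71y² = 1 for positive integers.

We seek the smallest positive integers (x, y) with x² - 71y² = 1, i.e., x² = 71y² + 1.
Try successive y values:
y = 1: x² = 71·1² + 1 = 72, not a perfect square
y = 2: x² = 71·2² + 1 = 285, not a perfect square
y = 3: x² = 71·3² + 1 = 640, not a perfect square
... continuing the search (or via continued fractions) ...
y = 413: x² = 71·413² + 1 = 12110400, x = 3480 ✓

Verify: 3480² - 71·413² = 12110400 - 12110399 = 1 ✓

x = 3480, y = 413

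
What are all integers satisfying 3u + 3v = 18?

Step 1: Compute gcd(3, 3) = 3.
Since 3 divides 18, solutions exist.

Step 2: Find a particular solution using extended Euclidean algorithm.
We get u₀ = 0, v₀ = 6.
Check: 3*0 + 3*6 = 18 = 18 ✓

Step 3: Write the general solution.
u = 0 + (3/3)t = 0 + 1t
v = 6 - (3/3)t = 6 - 1t
for any integer t.

u = 0 + 1t, v = 6 - 1t for integer t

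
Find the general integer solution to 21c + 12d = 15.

Step 1: Compute gcd(21, 12) = 3.
Since 3 divides 15, solutions exist.

Step 2: Find a particular solution using extended Euclidean algorithm.
We get c₀ = -5, d₀ = 10.
Check: 21*-5 + 12*10 = 15 = 15 ✓

Step 3: Write the general solution.
c = -5 + (12/3)t = -5 + 4t
d = 10 - (21/3)t = 10 - 7t
for any integer t.

c = -5 + 4t, d = 10 - 7t for integer t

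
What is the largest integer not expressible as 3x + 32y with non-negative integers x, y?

For two coprime denominations a and b, the Frobenius number (largest value not representable as a non-negative combination) is ab - a - b.
Here gcd(3, 32) = 1, so they are coprime.
F(3, 32) = 3·32 - 3 - 32 = 96 - 35 = 61

61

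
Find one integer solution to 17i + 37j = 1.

Step 1: Check solvability.
gcd(17, 37) = 1
Since 1 divides 1, solutions exist.

Step 2: Apply extended Euclidean algorithm to find gcd.
We find integers such that 17*x0 + 37*y0 = 1

Step 3: Scale the particular solution.
Multiply by 1/1 = 1:
i = -13, j = 6

Step 4: Verify.
17*(-13) + 37*(6) = 1 = 1 ✓

i = -13, j = 6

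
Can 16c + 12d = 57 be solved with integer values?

Step 1: Compute gcd(16, 12).
gcd(16, 12) = 4

Step 2: Check divisibility.
Does 4 divide 57? 57 = 4 x 14 + 1, so no.

By the theorem on linear Diophantine equations, 16c + 12d = 57 has integer solutions if and only if gcd(16, 12) divides 57. Since 4 does not divide 57, no solutions exist.

No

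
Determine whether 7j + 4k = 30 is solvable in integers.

Step 1: Compute gcd(7, 4).
gcd(7, 4) = 1

Step 2: Check divisibility.
Does 1 divide 30? 30 = 1 x 30, so yes.

By the theorem on linear Diophantine equations, 7j + 4k = 30 has integer solutions if and only if gcd(7, 4) divides 30. Since 1 | 30, solutions exist.

Yes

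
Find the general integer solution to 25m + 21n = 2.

Step 1: Compute gcd(25, 21) = 1.
Since 1 divides 2, solutions exist.

Step 2: Find a particular solution using extended Euclidean algorithm.
We get m₀ = -10, n₀ = 12.
Check: 25*-10 + 21*12 = 2 = 2 ✓

Step 3: Write the general solution.
m = -10 + (21/1)t = -10 + 21t
n = 12 - (25/1)t = 12 - 25t
for any integer t.

m = -10 + 21t, n = 12 - 25t for integer t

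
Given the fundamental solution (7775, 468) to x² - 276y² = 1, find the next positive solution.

Solutions to x² - Dy² = 1 are generated by powers of (x₀ + y₀√D).
The next solution satisfies x₁ + y₁√276 = (x₀ + y₀√276)², giving:
x₁ = x₀² + 276y₀² = 7775² + 276·468² = 60450625 + 60450624 = 120901249
y₁ = 2x₀y₀ = 2·7775·468 = 7277400

Verify: 120901249² - 276·7277400² = 14617112009760001 - 14617112009760000 = 1 ✓

x = 120901249, y = 7277400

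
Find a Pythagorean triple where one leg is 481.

We need the other leg and hypotenuse such that 481² + x² = c².
Take x = 600, c = 769: 481² + 600² = 231361 + 360000 = 591361 = 769² ✓
Triple: (481, 600, 769)

(481, 600, 769)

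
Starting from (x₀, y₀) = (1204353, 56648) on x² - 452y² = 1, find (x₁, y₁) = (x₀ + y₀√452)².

Solutions to x² - Dy² = 1 are generated by powers of (x₀ + y₀√D).
The next solution satisfies x₁ + y₁√452 = (x₀ + y₀√452)², giving:
x₁ = x₀² + 452y₀² = 1204353² + 452·56648² = 1450466148609 + 1450466148608 = 2900932297217
y₁ = 2x₀y₀ = 2·1204353·56648 = 136448377488

Verify: 2900932297217² - 452·136448377488² = 8415408193036700825945089 - 8415408193036700825945088 = 1 ✓

x = 2900932297217, y = 136448377488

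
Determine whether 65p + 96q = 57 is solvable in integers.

Step 1: Compute gcd(65, 96).
gcd(65, 96) = 1

Step 2: Check divisibility.
Does 1 divide 57? 57 = 1 x 57, so yes.

By the theorem on linear Diophantine equations, 65p + 96q = 57 has integer solutions if and only if gcd(65, 96) divides 57. Since 1 | 57, solutions exist.

Yes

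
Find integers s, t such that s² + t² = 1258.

We need to find integers s, t > 0 such that s² + t² = 1258.
Trying s = 13: t² = 1258 - 13² = 1258 - 169 = 1089
t = 33
Check: 13² + 33² = 169 + 1089 = 1258 ✓

1258 = 13² + 33²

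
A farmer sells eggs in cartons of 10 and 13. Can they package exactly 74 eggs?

We need non-negative a, b with 10a + 13b = 74.
gcd(10, 13) = 1 divides 74, but no a in [0, 7] gives non-negative b.

No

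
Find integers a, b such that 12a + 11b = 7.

Step 1: Check solvability.
gcd(12, 11) = 1
Since 1 divides 7, solutions exist.

Step 2: Apply extended Euclidean algorithm to find gcd.
We find integers such that 12*x0 + 11*y0 = 1

Step 3: Scale the particular solution.
Multiply by 7/1 = 7:
a = 7, b = -7

Step 4: Verify.
12*(7) + 11*(-7) = 7 = 7 ✓

a = 7, b = -7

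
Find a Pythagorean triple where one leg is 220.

We need the other leg and hypotenuse such that 220² + x² = c².
Take x = 192, c = 292: 220² + 192² = 48400 + 36864 = 85264 = 292² ✓
Triple: (220, 192, 292)

(220, 192, 292)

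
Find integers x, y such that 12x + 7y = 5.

Step 1: Check solvability.
gcd(12, 7) = 1
Since 1 divides 5, solutions exist.

Step 2: Apply extended Euclidean algorithm to find gcd.
We find integers such that 12*x0 + 7*y0 = 1

Step 3: Scale the particular solution.
Multiply by 5/1 = 5:
x = 15, y = -25

Step 4: Verify.
12*(15) + 7*(-25) = 5 = 5 ✓

x = 15, y = -25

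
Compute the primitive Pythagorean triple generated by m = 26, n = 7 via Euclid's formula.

a = m² - n² = 26² - 7² = 676 - 49 = 627
b = 2mn = 2·26·7 = 364
c = m² + n² = 676 + 49 = 725
Verify: 627² + 364² = 393129 + 132496 = 525625 = 725² ✓

(627, 364, 725)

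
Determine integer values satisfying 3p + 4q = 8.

Step 1: Check solvability.
gcd(3, 4) = 1
Since 1 divides 8, solutions exist.

Step 2: Apply extended Euclidean algorithm to find gcd.
We find integers such that 3*x0 + 4*y0 = 1

Step 3: Scale the particular solution.
Multiply by 8/1 = 8:
p = -8, q = 8

Step 4: Verify.
3*(-8) + 4*(8) = 8 = 8 ✓

p = -8, q = 8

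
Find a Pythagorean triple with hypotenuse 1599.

We need a² + b² = 1599² = 2556801.
Trying: 1305² + 924² = 1703025 + 853776 = 2556801 ✓

(1305, 924, 1599)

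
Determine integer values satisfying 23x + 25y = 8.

Step 1: Check solvability.
gcd(23, 25) = 1
Since 1 divides 8, solutions exist.

Step 2: Apply extended Euclidean algorithm to find gcd.
We find integers such that 23*x0 + 25*y0 = 1

Step 3: Scale the particular solution.
Multiply by 8/1 = 8:
x = 96, y = -88

Step 4: Verify.
23*(96) + 25*(-88) = 8 = 8 ✓

x = 96, y = -88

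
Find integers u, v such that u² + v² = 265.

We need to find integers u, v > 0 such that u² + v² = 265.
Trying u = 3: v² = 265 - 3² = 265 - 9 = 256
v = 16
Check: 3² + 16² = 9 + 256 = 265 ✓

265 = 3² + 16²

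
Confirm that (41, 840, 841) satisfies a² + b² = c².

Compute a² + b² = 41² + 840² = 1681 + 705600 = 707281
Compute c² = 841² = 707281
Since 707281 = 707281, confirmed.

Yes, it is a Pythagorean triple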